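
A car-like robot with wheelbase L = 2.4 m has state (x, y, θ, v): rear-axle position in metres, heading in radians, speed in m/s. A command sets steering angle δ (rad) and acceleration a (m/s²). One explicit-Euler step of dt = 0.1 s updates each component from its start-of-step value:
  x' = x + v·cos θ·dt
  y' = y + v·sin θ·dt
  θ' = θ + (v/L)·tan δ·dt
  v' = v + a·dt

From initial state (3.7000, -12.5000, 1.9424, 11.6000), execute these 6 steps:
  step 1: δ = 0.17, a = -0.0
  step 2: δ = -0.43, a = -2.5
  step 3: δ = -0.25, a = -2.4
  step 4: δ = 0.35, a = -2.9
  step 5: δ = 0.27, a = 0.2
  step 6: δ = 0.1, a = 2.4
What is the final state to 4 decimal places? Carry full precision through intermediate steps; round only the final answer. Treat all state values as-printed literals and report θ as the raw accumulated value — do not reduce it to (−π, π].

after step 1 (δ=0.17, a=-0.0): (3.278792, -11.419174, 2.025367, 11.600000)
after step 2 (δ=-0.43, a=-2.5): (2.769463, -10.376973, 1.803701, 11.350000)
after step 3 (δ=-0.25, a=-2.4): (2.507500, -9.272618, 1.682945, 11.110000)
after step 4 (δ=0.35, a=-2.9): (2.383164, -8.168597, 1.851923, 10.820000)
after step 5 (δ=0.27, a=0.2): (2.082975, -7.129073, 1.976695, 10.840000)
after step 6 (δ=0.1, a=2.4): (1.654964, -6.133150, 2.022013, 11.080000)

(1.6550, -6.1331, 2.0220, 11.0800)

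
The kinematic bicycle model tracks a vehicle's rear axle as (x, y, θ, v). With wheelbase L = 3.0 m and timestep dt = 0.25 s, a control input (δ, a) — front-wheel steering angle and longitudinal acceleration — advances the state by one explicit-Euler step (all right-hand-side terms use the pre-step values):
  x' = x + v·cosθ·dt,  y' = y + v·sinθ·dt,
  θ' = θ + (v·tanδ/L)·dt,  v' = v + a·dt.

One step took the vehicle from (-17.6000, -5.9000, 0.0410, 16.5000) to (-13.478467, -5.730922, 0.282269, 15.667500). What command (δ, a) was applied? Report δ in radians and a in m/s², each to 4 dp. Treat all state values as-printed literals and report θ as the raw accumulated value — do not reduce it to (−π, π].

a = (v'−v)/dt = (-0.832500)/0.25 = -3.3300
Δθ = θ'−θ = 0.241269;  (v·dt/L) = 16.5000·0.25/3.0 = 1.375000
tan δ = Δθ·L/(v·dt) = 0.175468  →  δ = 0.1737

δ = 0.1737, a = -3.3300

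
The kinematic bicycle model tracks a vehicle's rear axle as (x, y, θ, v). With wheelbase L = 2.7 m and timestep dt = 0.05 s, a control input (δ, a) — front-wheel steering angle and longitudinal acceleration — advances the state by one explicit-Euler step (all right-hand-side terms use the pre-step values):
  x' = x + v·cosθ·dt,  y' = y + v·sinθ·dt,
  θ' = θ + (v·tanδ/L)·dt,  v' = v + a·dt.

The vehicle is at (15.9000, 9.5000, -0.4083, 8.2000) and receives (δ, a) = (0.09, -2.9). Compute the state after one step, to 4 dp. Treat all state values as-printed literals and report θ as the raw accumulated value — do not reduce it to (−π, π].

x' = 15.9000 + 8.2000·cos(-0.4083)·0.05 = 16.2763
y' = 9.5000 + 8.2000·sin(-0.4083)·0.05 = 9.3372
θ' = -0.4083 + (8.2000/2.7)·tan(0.09)·0.05 = -0.3946
v' = 8.2000 − 2.9000·0.05 = 8.0550

(16.2763, 9.3372, -0.3946, 8.0550)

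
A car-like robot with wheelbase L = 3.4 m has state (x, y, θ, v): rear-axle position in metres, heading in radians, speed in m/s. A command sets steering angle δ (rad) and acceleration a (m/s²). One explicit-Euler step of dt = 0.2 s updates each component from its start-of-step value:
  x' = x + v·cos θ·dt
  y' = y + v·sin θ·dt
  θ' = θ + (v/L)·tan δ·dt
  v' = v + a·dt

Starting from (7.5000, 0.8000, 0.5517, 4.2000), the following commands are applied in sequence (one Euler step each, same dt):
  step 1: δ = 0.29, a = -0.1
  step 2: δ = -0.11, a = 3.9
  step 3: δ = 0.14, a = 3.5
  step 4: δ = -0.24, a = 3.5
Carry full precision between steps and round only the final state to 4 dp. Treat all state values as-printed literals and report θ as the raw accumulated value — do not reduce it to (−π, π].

after step 1 (δ=0.29, a=-0.1): (8.215373, 1.240274, 0.625426, 4.180000)
after step 2 (δ=-0.11, a=3.9): (8.893130, 1.729704, 0.598269, 4.960000)
after step 3 (δ=0.14, a=3.5): (9.712832, 2.288411, 0.639385, 5.660000)
after step 4 (δ=-0.24, a=3.5): (10.621220, 2.963878, 0.557909, 6.360000)

(10.6212, 2.9639, 0.5579, 6.3600)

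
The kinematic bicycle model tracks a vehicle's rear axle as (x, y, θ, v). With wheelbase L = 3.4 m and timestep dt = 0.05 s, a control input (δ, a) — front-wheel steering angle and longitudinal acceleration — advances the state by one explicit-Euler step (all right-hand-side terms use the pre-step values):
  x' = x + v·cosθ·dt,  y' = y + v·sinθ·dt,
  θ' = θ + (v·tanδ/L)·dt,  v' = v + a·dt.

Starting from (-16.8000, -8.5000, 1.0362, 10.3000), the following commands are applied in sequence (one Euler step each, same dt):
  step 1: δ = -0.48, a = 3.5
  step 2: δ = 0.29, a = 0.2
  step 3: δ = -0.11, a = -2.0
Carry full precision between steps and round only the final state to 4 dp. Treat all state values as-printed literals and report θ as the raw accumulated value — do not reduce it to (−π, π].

after step 1 (δ=-0.48, a=3.5): (-16.537611, -8.056856, 0.957343, 10.475000)
after step 2 (δ=0.29, a=0.2): (-16.236091, -7.628604, 1.003312, 10.485000)
after step 3 (δ=-0.11, a=-2.0): (-15.954300, -7.186527, 0.986282, 10.385000)

(-15.9543, -7.1865, 0.9863, 10.3850)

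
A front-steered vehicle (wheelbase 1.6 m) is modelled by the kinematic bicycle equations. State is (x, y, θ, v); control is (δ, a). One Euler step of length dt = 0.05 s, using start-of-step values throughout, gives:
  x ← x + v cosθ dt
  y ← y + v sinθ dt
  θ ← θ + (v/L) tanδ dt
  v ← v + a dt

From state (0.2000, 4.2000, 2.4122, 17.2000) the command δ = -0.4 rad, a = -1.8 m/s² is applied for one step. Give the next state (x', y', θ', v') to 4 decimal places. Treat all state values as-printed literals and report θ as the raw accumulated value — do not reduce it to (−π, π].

(-0.4412, 4.7731, 2.1849, 17.1100)

x' = 0.2000 + 17.2000·cos(2.4122)·0.05 = -0.4412
y' = 4.2000 + 17.2000·sin(2.4122)·0.05 = 4.7731
θ' = 2.4122 + (17.2000/1.6)·tan(-0.4)·0.05 = 2.1849
v' = 17.2000 − 1.8000·0.05 = 17.1100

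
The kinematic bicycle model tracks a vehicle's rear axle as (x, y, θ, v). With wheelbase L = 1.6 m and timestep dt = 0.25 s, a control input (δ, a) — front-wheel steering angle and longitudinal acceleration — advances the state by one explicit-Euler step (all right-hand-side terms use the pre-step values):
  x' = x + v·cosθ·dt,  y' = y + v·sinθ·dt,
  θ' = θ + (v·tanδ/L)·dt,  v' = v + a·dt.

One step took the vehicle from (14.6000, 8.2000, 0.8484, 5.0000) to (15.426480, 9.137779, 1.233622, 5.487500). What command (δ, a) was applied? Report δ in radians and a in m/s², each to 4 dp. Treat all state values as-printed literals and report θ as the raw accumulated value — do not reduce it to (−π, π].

δ = 0.4581, a = 1.9500

a = (v'−v)/dt = (0.487500)/0.25 = 1.9500
Δθ = θ'−θ = 0.385222;  (v·dt/L) = 5.0000·0.25/1.6 = 0.781250
tan δ = Δθ·L/(v·dt) = 0.493084  →  δ = 0.4581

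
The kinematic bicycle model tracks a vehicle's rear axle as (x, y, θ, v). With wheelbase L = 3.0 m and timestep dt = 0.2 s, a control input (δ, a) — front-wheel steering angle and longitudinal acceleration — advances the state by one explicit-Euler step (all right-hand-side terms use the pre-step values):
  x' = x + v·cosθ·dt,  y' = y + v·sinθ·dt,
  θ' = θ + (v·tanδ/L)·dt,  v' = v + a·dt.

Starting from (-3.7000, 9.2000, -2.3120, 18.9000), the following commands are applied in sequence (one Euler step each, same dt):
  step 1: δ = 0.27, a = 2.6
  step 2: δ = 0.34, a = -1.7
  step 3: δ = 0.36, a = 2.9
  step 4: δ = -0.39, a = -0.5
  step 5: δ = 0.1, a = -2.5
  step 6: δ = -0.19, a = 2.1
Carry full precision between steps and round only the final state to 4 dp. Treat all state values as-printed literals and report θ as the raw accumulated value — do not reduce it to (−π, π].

after step 1 (δ=0.27, a=2.6): (-6.252166, 6.411659, -1.963285, 19.420000)
after step 2 (δ=0.34, a=-1.7): (-7.737753, 2.822998, -1.505313, 19.080000)
after step 3 (δ=0.36, a=2.9): (-7.488049, -0.984824, -1.026529, 19.660000)
after step 4 (δ=-0.39, a=-0.5): (-5.452093, -4.348677, -1.565285, 19.560000)
after step 5 (δ=0.1, a=-2.5): (-5.430532, -8.260617, -1.434449, 19.060000)
after step 6 (δ=-0.19, a=2.1): (-4.912383, -12.037238, -1.678823, 19.480000)

(-4.9124, -12.0372, -1.6788, 19.4800)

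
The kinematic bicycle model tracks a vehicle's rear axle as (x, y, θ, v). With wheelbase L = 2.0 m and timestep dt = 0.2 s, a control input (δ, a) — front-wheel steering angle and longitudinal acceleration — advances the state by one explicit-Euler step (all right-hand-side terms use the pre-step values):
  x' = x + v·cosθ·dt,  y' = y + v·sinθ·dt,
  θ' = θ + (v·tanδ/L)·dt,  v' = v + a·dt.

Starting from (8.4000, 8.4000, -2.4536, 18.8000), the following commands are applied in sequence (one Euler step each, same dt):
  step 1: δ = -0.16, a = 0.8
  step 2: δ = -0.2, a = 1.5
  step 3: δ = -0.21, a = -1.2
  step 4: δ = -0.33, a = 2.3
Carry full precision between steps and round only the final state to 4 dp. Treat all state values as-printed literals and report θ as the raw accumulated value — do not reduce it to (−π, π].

after step 1 (δ=-0.16, a=0.8): (5.495316, 6.012446, -2.756993, 18.960000)
after step 2 (δ=-0.2, a=1.5): (1.980326, 4.589734, -3.141332, 19.260000)
after step 3 (δ=-0.21, a=-1.2): (-1.871673, 4.588729, -3.551844, 19.020000)
after step 4 (δ=-0.33, a=2.3): (-5.360020, 6.105915, -4.203326, 19.480000)

(-5.3600, 6.1059, -4.2033, 19.4800)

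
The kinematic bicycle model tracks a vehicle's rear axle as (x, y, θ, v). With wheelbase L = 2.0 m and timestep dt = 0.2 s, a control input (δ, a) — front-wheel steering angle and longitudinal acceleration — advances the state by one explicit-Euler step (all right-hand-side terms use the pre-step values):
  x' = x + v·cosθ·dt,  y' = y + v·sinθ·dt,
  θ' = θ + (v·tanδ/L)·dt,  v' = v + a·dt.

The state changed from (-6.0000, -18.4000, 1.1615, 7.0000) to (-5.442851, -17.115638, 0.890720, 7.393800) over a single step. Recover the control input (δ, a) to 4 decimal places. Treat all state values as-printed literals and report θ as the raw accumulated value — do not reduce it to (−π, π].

a = (v'−v)/dt = (0.393800)/0.2 = 1.9690
Δθ = θ'−θ = -0.270780;  (v·dt/L) = 7.0000·0.2/2.0 = 0.700000
tan δ = Δθ·L/(v·dt) = -0.386829  →  δ = -0.3691

δ = -0.3691, a = 1.9690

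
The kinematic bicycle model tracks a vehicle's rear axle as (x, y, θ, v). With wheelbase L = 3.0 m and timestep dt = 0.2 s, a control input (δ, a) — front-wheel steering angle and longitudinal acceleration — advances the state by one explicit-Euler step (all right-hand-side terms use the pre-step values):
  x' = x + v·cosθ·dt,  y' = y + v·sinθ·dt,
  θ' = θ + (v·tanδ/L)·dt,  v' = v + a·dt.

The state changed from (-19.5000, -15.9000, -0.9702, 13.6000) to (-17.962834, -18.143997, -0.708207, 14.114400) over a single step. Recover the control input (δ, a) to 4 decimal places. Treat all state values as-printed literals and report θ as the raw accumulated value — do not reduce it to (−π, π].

δ = 0.2813, a = 2.5720

a = (v'−v)/dt = (0.514400)/0.2 = 2.5720
Δθ = θ'−θ = 0.261993;  (v·dt/L) = 13.6000·0.2/3.0 = 0.906667
tan δ = Δθ·L/(v·dt) = 0.288963  →  δ = 0.2813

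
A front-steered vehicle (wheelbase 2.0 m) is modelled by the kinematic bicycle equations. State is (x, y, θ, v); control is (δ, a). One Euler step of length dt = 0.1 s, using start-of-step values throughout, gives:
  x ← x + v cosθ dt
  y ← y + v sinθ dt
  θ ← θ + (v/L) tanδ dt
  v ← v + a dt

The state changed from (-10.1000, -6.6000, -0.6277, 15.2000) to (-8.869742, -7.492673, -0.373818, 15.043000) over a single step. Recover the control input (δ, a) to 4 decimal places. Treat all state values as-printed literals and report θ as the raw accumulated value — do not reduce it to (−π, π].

a = (v'−v)/dt = (-0.157000)/0.1 = -1.5700
Δθ = θ'−θ = 0.253882;  (v·dt/L) = 15.2000·0.1/2.0 = 0.760000
tan δ = Δθ·L/(v·dt) = 0.334055  →  δ = 0.3224

δ = 0.3224, a = -1.5700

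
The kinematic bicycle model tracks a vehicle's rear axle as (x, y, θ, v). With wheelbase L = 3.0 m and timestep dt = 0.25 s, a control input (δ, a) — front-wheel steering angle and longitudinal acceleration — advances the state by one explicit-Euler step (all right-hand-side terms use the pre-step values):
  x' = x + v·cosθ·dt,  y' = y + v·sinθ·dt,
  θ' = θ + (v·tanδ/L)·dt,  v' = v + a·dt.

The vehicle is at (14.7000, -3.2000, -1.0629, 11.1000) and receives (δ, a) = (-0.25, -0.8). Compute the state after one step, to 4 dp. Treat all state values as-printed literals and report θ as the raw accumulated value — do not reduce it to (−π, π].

(16.0496, -5.6247, -1.2991, 10.9000)

x' = 14.7000 + 11.1000·cos(-1.0629)·0.25 = 16.0496
y' = -3.2000 + 11.1000·sin(-1.0629)·0.25 = -5.6247
θ' = -1.0629 + (11.1000/3.0)·tan(-0.25)·0.25 = -1.2991
v' = 11.1000 − 0.8000·0.25 = 10.9000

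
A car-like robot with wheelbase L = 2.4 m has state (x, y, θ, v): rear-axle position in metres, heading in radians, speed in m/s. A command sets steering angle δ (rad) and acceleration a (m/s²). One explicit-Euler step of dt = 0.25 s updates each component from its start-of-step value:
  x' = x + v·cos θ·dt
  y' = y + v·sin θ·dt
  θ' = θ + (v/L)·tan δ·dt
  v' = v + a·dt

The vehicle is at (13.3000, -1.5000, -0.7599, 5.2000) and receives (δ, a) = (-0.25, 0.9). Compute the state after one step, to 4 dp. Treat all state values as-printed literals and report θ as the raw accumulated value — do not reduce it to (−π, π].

x' = 13.3000 + 5.2000·cos(-0.7599)·0.25 = 14.2424
y' = -1.5000 + 5.2000·sin(-0.7599)·0.25 = -2.3955
θ' = -0.7599 + (5.2000/2.4)·tan(-0.25)·0.25 = -0.8982
v' = 5.2000 + 0.9000·0.25 = 5.4250

(14.2424, -2.3955, -0.8982, 5.4250)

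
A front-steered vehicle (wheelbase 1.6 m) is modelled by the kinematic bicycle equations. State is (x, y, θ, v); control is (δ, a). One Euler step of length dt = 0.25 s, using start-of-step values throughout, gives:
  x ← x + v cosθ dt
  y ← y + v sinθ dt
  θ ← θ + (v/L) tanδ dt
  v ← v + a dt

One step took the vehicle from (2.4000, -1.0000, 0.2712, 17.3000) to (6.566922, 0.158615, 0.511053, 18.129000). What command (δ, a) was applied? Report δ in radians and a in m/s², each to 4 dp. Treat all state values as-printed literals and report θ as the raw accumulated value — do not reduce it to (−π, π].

δ = 0.0885, a = 3.3160

a = (v'−v)/dt = (0.829000)/0.25 = 3.3160
Δθ = θ'−θ = 0.239853;  (v·dt/L) = 17.3000·0.25/1.6 = 2.703125
tan δ = Δθ·L/(v·dt) = 0.088732  →  δ = 0.0885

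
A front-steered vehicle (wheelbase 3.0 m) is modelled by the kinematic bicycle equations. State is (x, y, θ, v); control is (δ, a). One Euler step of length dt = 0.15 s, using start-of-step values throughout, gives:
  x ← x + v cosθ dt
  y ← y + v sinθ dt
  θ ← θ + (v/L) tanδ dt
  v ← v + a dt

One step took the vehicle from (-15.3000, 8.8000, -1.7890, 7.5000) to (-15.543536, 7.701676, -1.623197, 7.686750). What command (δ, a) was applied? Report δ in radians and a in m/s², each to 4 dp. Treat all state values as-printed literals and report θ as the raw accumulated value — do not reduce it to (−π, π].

δ = 0.4163, a = 1.2450

a = (v'−v)/dt = (0.186750)/0.15 = 1.2450
Δθ = θ'−θ = 0.165803;  (v·dt/L) = 7.5000·0.15/3.0 = 0.375000
tan δ = Δθ·L/(v·dt) = 0.442141  →  δ = 0.4163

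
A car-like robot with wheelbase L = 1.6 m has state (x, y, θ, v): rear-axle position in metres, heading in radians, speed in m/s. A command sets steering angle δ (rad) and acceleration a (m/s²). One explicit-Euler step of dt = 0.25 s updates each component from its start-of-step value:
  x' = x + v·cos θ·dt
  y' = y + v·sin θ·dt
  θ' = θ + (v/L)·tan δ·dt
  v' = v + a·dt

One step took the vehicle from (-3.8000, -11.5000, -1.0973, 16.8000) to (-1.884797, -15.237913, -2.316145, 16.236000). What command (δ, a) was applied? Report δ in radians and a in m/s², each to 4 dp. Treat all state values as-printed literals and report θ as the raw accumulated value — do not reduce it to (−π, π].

δ = -0.4347, a = -2.2560

a = (v'−v)/dt = (-0.564000)/0.25 = -2.2560
Δθ = θ'−θ = -1.218845;  (v·dt/L) = 16.8000·0.25/1.6 = 2.625000
tan δ = Δθ·L/(v·dt) = -0.464322  →  δ = -0.4347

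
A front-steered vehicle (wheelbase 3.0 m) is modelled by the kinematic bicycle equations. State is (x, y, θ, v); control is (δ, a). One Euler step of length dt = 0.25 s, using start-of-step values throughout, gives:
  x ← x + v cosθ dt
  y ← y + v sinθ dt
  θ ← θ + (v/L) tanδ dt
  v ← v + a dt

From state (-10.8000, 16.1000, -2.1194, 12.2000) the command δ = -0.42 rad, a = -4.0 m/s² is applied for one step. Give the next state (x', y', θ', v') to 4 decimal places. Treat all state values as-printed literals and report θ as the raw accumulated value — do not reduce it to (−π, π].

x' = -10.8000 + 12.2000·cos(-2.1194)·0.25 = -12.3906
y' = 16.1000 + 12.2000·sin(-2.1194)·0.25 = 13.4976
θ' = -2.1194 + (12.2000/3.0)·tan(-0.42)·0.25 = -2.5734
v' = 12.2000 − 4.0000·0.25 = 11.2000

(-12.3906, 13.4976, -2.5734, 11.2000)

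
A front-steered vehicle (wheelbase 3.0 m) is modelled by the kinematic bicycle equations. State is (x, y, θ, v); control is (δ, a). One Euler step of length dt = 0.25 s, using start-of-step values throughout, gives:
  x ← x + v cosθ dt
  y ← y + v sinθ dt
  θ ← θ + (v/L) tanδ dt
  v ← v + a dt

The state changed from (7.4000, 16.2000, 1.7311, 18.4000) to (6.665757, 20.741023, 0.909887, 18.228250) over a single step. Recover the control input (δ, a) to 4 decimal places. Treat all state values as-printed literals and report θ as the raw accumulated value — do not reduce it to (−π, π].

a = (v'−v)/dt = (-0.171750)/0.25 = -0.6870
Δθ = θ'−θ = -0.821213;  (v·dt/L) = 18.4000·0.25/3.0 = 1.533333
tan δ = Δθ·L/(v·dt) = -0.535574  →  δ = -0.4917

δ = -0.4917, a = -0.6870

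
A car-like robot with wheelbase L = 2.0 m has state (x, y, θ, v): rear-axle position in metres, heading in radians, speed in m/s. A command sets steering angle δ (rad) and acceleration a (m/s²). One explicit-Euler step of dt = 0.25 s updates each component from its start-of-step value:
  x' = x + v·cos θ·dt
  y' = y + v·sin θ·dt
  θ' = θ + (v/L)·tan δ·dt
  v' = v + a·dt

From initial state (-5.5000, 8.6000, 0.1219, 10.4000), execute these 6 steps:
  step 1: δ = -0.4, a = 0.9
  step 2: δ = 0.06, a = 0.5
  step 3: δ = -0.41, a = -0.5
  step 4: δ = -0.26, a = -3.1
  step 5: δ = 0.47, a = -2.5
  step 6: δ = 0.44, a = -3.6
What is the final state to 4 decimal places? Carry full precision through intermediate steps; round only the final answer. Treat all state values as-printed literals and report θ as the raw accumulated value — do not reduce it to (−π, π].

after step 1 (δ=-0.4, a=0.9): (-2.919294, 8.916156, -0.427731, 10.625000)
after step 2 (δ=0.06, a=0.5): (-0.502347, 7.814323, -0.347948, 10.750000)
after step 3 (δ=-0.41, a=-0.5): (2.024103, 6.897968, -0.931984, 10.625000)
after step 4 (δ=-0.26, a=-3.1): (3.607872, 4.765519, -1.285293, 9.850000)
after step 5 (δ=0.47, a=-2.5): (4.301411, 2.402701, -0.659860, 9.225000)
after step 6 (δ=0.44, a=-3.6): (6.123528, 0.988954, -0.116992, 8.325000)

(6.1235, 0.9890, -0.1170, 8.3250)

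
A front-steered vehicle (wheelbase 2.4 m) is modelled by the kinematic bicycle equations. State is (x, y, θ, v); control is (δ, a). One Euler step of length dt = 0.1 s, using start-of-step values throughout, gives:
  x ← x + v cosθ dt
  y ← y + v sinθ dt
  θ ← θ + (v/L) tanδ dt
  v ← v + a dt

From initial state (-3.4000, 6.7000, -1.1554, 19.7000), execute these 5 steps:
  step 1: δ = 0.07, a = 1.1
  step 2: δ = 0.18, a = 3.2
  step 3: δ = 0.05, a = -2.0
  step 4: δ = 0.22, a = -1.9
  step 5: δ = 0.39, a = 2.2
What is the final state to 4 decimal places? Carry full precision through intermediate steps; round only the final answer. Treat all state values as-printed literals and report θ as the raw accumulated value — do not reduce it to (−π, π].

(2.1862, -1.3704, -0.3819, 19.9600)

after step 1 (δ=0.07, a=1.1): (-2.605001, 4.897536, -1.097848, 19.810000)
after step 2 (δ=0.18, a=3.2): (-1.702630, 3.133992, -0.947647, 20.130000)
after step 3 (δ=0.05, a=-2.0): (-0.527852, 1.499347, -0.905674, 19.930000)
after step 4 (δ=0.22, a=-1.9): (0.702138, -0.068829, -0.719977, 19.740000)
after step 5 (δ=0.39, a=2.2): (2.186232, -1.370420, -0.381885, 19.960000)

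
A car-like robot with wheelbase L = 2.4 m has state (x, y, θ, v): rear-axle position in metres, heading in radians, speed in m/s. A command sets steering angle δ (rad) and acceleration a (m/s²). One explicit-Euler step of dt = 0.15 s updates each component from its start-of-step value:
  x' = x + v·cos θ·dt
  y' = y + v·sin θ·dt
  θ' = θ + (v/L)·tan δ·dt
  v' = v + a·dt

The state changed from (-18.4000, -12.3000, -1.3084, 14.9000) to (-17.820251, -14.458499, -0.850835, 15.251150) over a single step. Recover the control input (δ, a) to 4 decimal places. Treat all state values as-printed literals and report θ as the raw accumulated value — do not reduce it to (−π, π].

δ = 0.4567, a = 2.3410

a = (v'−v)/dt = (0.351150)/0.15 = 2.3410
Δθ = θ'−θ = 0.457565;  (v·dt/L) = 14.9000·0.15/2.4 = 0.931250
tan δ = Δθ·L/(v·dt) = 0.491345  →  δ = 0.4567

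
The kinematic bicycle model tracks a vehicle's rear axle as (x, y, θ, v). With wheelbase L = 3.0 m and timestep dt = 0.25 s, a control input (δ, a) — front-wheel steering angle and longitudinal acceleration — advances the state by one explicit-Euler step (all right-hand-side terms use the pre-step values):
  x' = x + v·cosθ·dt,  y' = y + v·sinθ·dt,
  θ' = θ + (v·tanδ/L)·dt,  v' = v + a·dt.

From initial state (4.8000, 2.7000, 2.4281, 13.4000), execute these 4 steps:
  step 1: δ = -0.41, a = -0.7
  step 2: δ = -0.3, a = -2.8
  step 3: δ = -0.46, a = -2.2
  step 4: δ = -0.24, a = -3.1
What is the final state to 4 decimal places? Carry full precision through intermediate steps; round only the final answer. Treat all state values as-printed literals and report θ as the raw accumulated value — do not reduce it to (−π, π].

(2.3668, 13.7494, 0.8405, 11.2000)

after step 1 (δ=-0.41, a=-0.7): (2.267130, 4.892503, 1.942762, 13.225000)
after step 2 (δ=-0.3, a=-2.8): (1.065483, 7.972654, 1.601847, 12.525000)
after step 3 (δ=-0.46, a=-2.2): (0.968269, 11.102395, 1.084723, 11.975000)
after step 4 (δ=-0.24, a=-3.1): (2.366823, 13.749391, 0.840516, 11.200000)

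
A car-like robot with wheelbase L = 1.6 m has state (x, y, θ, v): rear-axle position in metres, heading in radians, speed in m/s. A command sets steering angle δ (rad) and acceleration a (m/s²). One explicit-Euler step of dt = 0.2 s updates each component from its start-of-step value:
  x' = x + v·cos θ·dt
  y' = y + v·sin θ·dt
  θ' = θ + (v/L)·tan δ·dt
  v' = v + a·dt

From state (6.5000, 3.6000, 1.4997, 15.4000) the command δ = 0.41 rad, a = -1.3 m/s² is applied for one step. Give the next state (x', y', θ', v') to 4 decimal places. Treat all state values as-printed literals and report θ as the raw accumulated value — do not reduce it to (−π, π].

(6.7188, 6.6722, 2.3364, 15.1400)

x' = 6.5000 + 15.4000·cos(1.4997)·0.2 = 6.7188
y' = 3.6000 + 15.4000·sin(1.4997)·0.2 = 6.6722
θ' = 1.4997 + (15.4000/1.6)·tan(0.41)·0.2 = 2.3364
v' = 15.4000 − 1.3000·0.2 = 15.1400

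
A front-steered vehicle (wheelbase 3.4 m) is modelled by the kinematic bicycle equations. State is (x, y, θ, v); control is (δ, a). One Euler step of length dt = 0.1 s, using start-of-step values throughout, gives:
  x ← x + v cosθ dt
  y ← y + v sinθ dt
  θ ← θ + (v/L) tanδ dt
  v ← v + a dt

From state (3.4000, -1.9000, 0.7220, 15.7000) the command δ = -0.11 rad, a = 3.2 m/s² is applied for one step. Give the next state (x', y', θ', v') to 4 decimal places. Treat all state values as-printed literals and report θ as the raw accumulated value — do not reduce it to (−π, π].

(4.5783, -0.8624, 0.6710, 16.0200)

x' = 3.4000 + 15.7000·cos(0.7220)·0.1 = 4.5783
y' = -1.9000 + 15.7000·sin(0.7220)·0.1 = -0.8624
θ' = 0.7220 + (15.7000/3.4)·tan(-0.11)·0.1 = 0.6710
v' = 15.7000 + 3.2000·0.1 = 16.0200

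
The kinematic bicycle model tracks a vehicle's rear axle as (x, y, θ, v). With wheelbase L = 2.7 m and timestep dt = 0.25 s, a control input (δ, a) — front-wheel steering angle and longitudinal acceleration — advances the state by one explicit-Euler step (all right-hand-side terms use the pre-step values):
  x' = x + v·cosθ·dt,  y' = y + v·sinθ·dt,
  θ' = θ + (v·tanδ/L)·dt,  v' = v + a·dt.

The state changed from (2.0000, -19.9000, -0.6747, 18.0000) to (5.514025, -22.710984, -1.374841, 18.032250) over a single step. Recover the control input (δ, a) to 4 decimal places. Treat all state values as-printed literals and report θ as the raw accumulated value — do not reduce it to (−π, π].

δ = -0.3977, a = 0.1290

a = (v'−v)/dt = (0.032250)/0.25 = 0.1290
Δθ = θ'−θ = -0.700141;  (v·dt/L) = 18.0000·0.25/2.7 = 1.666667
tan δ = Δθ·L/(v·dt) = -0.420085  →  δ = -0.3977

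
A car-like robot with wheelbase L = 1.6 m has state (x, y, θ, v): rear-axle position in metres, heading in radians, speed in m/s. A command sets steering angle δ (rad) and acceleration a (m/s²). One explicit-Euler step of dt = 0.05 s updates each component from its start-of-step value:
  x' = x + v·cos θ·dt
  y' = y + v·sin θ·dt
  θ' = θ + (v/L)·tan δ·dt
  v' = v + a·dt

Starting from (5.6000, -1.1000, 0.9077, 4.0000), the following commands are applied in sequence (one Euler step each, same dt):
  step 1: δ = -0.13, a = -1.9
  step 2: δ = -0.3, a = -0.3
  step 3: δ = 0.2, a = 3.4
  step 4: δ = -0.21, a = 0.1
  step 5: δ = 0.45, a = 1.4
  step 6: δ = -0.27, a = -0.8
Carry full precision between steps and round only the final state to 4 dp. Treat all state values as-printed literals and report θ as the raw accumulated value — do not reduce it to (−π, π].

after step 1 (δ=-0.13, a=-1.9): (5.723112, -0.942382, 0.891358, 3.905000)
after step 2 (δ=-0.3, a=-0.3): (5.845799, -0.790492, 0.853609, 3.890000)
after step 3 (δ=0.2, a=3.4): (5.973637, -0.643906, 0.878251, 4.060000)
after step 4 (δ=-0.21, a=0.1): (6.103252, -0.487672, 0.851209, 4.065000)
after step 5 (δ=0.45, a=1.4): (6.237209, -0.334812, 0.912572, 4.135000)
after step 6 (δ=-0.27, a=-0.8): (6.363681, -0.171257, 0.876809, 4.095000)

(6.3637, -0.1713, 0.8768, 4.0950)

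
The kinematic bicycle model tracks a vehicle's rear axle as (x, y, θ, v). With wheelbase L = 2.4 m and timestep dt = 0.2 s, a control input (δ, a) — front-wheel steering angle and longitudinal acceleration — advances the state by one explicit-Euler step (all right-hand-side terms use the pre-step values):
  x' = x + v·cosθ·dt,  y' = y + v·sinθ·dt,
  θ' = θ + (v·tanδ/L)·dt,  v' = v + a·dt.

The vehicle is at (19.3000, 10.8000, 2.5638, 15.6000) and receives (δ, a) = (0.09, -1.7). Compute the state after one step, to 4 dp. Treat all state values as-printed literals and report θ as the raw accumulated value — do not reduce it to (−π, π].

(16.6865, 12.5041, 2.6811, 15.2600)

x' = 19.3000 + 15.6000·cos(2.5638)·0.2 = 16.6865
y' = 10.8000 + 15.6000·sin(2.5638)·0.2 = 12.5041
θ' = 2.5638 + (15.6000/2.4)·tan(0.09)·0.2 = 2.6811
v' = 15.6000 − 1.7000·0.2 = 15.2600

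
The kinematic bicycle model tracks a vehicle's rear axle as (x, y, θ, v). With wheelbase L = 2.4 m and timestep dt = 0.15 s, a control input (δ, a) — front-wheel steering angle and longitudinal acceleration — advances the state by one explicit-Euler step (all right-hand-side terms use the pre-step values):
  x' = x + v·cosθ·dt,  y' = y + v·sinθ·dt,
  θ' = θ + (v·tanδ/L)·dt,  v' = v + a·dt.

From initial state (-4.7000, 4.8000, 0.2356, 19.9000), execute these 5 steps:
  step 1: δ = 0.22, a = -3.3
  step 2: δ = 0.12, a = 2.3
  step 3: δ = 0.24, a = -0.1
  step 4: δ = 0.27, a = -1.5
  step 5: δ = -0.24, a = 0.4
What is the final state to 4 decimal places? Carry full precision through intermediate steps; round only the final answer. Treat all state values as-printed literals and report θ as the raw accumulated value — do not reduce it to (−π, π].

after step 1 (δ=0.22, a=-3.3): (-1.797462, 5.496778, 0.513727, 19.405000)
after step 2 (δ=0.12, a=2.3): (0.737566, 6.927197, 0.659967, 19.750000)
after step 3 (δ=0.24, a=-0.1): (3.077978, 8.743478, 0.962039, 19.735000)
after step 4 (δ=0.27, a=-1.5): (4.770793, 11.171946, 1.303403, 19.510000)
after step 5 (δ=-0.24, a=0.4): (5.544028, 13.994447, 1.005001, 19.570000)

(5.5440, 13.9944, 1.0050, 19.5700)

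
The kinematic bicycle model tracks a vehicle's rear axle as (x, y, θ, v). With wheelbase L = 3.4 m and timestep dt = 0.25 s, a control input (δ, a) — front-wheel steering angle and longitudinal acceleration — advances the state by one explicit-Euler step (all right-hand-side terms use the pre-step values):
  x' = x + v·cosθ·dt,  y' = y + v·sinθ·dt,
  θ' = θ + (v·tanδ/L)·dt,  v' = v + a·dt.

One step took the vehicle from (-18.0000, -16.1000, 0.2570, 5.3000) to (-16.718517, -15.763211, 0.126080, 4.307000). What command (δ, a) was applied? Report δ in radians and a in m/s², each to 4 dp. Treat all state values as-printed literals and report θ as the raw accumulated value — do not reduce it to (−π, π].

δ = -0.3241, a = -3.9720

a = (v'−v)/dt = (-0.993000)/0.25 = -3.9720
Δθ = θ'−θ = -0.130920;  (v·dt/L) = 5.3000·0.25/3.4 = 0.389706
tan δ = Δθ·L/(v·dt) = -0.335946  →  δ = -0.3241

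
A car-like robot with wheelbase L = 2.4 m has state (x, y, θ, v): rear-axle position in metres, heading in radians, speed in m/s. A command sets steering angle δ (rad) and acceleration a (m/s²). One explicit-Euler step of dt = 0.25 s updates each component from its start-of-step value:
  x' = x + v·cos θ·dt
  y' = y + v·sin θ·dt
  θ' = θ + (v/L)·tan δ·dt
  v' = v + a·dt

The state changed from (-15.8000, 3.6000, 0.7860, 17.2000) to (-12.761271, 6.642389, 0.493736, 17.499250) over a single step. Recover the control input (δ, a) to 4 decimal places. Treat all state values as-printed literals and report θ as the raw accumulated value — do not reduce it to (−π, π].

δ = -0.1617, a = 1.1970

a = (v'−v)/dt = (0.299250)/0.25 = 1.1970
Δθ = θ'−θ = -0.292264;  (v·dt/L) = 17.2000·0.25/2.4 = 1.791667
tan δ = Δθ·L/(v·dt) = -0.163124  →  δ = -0.1617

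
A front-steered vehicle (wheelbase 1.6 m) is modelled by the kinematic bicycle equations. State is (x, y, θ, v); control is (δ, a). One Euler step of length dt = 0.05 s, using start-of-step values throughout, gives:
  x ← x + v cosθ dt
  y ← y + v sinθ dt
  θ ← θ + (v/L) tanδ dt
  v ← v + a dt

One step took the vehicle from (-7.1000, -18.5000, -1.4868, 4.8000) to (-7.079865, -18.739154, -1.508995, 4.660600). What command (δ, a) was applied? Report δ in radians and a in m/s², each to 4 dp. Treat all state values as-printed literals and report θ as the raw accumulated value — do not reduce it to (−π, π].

a = (v'−v)/dt = (-0.139400)/0.05 = -2.7880
Δθ = θ'−θ = -0.022195;  (v·dt/L) = 4.8000·0.05/1.6 = 0.150000
tan δ = Δθ·L/(v·dt) = -0.147967  →  δ = -0.1469

δ = -0.1469, a = -2.7880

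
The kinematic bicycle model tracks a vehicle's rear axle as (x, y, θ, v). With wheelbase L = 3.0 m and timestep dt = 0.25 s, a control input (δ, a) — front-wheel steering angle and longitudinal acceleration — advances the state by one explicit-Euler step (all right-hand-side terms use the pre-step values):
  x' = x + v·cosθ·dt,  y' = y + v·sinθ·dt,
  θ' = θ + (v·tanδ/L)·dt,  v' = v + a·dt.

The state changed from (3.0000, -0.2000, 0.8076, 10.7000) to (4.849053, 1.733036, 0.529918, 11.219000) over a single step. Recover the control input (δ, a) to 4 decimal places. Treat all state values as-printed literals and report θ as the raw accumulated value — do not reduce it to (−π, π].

δ = -0.3019, a = 2.0760

a = (v'−v)/dt = (0.519000)/0.25 = 2.0760
Δθ = θ'−θ = -0.277682;  (v·dt/L) = 10.7000·0.25/3.0 = 0.891667
tan δ = Δθ·L/(v·dt) = -0.311419  →  δ = -0.3019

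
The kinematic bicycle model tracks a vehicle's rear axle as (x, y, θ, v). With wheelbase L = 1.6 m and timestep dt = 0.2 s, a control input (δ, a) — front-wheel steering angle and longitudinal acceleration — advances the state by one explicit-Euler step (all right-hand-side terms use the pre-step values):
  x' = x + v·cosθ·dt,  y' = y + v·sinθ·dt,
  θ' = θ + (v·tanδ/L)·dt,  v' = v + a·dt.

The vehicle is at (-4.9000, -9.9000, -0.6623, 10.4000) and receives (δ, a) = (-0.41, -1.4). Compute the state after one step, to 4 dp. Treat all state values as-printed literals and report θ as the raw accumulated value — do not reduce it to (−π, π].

(-3.2598, -11.1791, -1.2273, 10.1200)

x' = -4.9000 + 10.4000·cos(-0.6623)·0.2 = -3.2598
y' = -9.9000 + 10.4000·sin(-0.6623)·0.2 = -11.1791
θ' = -0.6623 + (10.4000/1.6)·tan(-0.41)·0.2 = -1.2273
v' = 10.4000 − 1.4000·0.2 = 10.1200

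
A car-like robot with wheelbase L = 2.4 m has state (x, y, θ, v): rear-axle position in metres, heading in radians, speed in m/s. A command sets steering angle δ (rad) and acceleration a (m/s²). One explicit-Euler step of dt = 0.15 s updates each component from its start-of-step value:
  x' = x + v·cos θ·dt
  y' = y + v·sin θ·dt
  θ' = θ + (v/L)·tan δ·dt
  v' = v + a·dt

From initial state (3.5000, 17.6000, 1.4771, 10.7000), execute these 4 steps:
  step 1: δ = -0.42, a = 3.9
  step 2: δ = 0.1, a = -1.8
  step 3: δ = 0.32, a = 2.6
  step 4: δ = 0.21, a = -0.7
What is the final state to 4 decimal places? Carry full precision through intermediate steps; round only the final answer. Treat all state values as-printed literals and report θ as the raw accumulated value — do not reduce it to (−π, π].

after step 1 (δ=-0.42, a=3.9): (3.650163, 19.197960, 1.178455, 11.285000)
after step 2 (δ=0.1, a=-1.8): (4.297391, 20.762088, 1.249222, 11.015000)
after step 3 (δ=0.32, a=2.6): (4.819602, 22.329642, 1.477363, 11.405000)
after step 4 (δ=0.21, a=-0.7): (4.979211, 24.032931, 1.629293, 11.300000)

(4.9792, 24.0329, 1.6293, 11.3000)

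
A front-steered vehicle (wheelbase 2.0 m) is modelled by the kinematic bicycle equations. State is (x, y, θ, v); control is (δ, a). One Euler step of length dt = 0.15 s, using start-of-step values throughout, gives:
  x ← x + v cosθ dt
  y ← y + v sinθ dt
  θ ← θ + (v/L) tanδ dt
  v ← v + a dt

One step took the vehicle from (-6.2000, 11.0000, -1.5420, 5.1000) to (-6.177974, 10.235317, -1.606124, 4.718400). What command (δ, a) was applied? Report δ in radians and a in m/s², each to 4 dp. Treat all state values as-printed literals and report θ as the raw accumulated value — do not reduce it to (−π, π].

δ = -0.1661, a = -2.5440

a = (v'−v)/dt = (-0.381600)/0.15 = -2.5440
Δθ = θ'−θ = -0.064124;  (v·dt/L) = 5.1000·0.15/2.0 = 0.382500
tan δ = Δθ·L/(v·dt) = -0.167644  →  δ = -0.1661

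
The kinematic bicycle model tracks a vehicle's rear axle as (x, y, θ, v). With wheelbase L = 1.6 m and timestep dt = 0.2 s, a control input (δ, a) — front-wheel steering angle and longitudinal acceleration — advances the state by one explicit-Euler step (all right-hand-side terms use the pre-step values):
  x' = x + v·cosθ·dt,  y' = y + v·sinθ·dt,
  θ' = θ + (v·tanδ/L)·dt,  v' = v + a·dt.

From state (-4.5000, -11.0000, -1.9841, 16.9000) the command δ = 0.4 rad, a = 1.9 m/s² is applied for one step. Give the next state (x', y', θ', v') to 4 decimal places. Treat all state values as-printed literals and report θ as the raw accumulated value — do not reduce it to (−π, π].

x' = -4.5000 + 16.9000·cos(-1.9841)·0.2 = -5.8575
y' = -11.0000 + 16.9000·sin(-1.9841)·0.2 = -14.0954
θ' = -1.9841 + (16.9000/1.6)·tan(0.4)·0.2 = -1.0909
v' = 16.9000 + 1.9000·0.2 = 17.2800

(-5.8575, -14.0954, -1.0909, 17.2800)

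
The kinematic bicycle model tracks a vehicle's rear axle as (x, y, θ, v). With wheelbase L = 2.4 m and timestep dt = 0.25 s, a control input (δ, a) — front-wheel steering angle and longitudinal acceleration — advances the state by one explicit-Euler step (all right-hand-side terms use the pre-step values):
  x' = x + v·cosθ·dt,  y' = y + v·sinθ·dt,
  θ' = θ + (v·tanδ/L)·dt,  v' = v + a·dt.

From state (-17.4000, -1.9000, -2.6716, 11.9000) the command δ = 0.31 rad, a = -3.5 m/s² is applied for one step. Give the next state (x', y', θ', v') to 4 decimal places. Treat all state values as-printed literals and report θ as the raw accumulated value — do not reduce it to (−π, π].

x' = -17.4000 + 11.9000·cos(-2.6716)·0.25 = -20.0524
y' = -1.9000 + 11.9000·sin(-2.6716)·0.25 = -3.2473
θ' = -2.6716 + (11.9000/2.4)·tan(0.31)·0.25 = -2.2745
v' = 11.9000 − 3.5000·0.25 = 11.0250

(-20.0524, -3.2473, -2.2745, 11.0250)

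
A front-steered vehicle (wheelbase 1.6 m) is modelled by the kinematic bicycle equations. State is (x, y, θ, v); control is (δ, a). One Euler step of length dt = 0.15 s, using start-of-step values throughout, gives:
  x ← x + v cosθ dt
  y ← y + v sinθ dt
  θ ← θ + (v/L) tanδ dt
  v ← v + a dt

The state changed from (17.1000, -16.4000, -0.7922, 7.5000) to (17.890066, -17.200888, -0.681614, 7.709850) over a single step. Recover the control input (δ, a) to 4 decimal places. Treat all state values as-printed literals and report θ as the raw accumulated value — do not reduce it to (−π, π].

δ = 0.1560, a = 1.3990

a = (v'−v)/dt = (0.209850)/0.15 = 1.3990
Δθ = θ'−θ = 0.110586;  (v·dt/L) = 7.5000·0.15/1.6 = 0.703125
tan δ = Δθ·L/(v·dt) = 0.157278  →  δ = 0.1560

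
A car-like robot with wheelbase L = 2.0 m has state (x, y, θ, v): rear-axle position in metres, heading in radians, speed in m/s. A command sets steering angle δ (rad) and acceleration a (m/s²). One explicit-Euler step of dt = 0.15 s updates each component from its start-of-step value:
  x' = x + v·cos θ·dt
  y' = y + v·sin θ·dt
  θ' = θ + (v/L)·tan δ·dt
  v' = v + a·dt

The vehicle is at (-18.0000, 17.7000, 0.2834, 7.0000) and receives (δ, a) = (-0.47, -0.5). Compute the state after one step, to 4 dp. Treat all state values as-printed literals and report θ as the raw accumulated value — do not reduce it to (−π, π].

x' = -18.0000 + 7.0000·cos(0.2834)·0.15 = -16.9919
y' = 17.7000 + 7.0000·sin(0.2834)·0.15 = 17.9936
θ' = 0.2834 + (7.0000/2.0)·tan(-0.47)·0.15 = 0.0167
v' = 7.0000 − 0.5000·0.15 = 6.9250

(-16.9919, 17.9936, 0.0167, 6.9250)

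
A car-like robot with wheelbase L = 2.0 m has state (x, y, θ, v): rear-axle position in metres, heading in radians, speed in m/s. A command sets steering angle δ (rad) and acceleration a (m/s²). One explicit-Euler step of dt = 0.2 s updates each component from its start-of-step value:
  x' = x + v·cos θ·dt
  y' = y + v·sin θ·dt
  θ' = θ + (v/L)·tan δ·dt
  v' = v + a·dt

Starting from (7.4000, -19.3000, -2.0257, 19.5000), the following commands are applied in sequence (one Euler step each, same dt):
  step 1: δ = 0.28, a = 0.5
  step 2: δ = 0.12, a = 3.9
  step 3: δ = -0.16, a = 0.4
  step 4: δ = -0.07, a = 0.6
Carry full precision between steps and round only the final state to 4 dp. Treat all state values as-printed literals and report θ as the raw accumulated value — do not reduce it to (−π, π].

(7.5224, -34.6328, -1.7010, 20.5800)

after step 1 (δ=0.28, a=0.5): (5.686434, -22.803383, -1.464969, 19.600000)
after step 2 (δ=0.12, a=3.9): (6.100503, -26.701453, -1.228634, 20.380000)
after step 3 (δ=-0.16, a=0.4): (7.468104, -30.541172, -1.557525, 20.460000)
after step 4 (δ=-0.07, a=0.6): (7.522409, -34.632812, -1.700979, 20.580000)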